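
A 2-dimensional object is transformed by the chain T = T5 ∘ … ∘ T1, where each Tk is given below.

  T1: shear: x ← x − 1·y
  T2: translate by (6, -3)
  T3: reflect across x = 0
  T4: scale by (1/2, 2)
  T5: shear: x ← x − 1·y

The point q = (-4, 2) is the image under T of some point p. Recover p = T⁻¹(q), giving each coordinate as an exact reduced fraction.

T1 = [1 -1 0; 0 1 0; 0 0 1]
T2·T1 = [1 -1 6; 0 1 -3; 0 0 1]
T3·…·T1 = [-1 1 -6; 0 1 -3; 0 0 1]
T4·…·T1 = [-1/2 1/2 -3; 0 2 -6; 0 0 1]
T5·…·T1 = [-1/2 -3/2 3; 0 2 -6; 0 0 1]
det M = -1; M⁻¹ = [-2 -3/2 -3; 0 1/2 3; 0 0 1]
M⁻¹ · (-4, 2)ᵀ = (2, 4)ᵀ

p = (2, 4)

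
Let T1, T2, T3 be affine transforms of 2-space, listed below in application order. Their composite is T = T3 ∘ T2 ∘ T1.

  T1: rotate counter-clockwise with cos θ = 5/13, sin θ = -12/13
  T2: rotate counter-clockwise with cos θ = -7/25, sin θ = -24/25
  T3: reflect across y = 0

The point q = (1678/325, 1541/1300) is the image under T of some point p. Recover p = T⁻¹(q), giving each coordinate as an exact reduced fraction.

T1 = [5/13 12/13 0; -12/13 5/13 0; 0 0 1]
T2·T1 = [-323/325 36/325 0; -36/325 -323/325 0; 0 0 1]
T3·…·T1 = [-323/325 36/325 0; 36/325 323/325 0; 0 0 1]
det M = -1; M⁻¹ = [-323/325 36/325 0; 36/325 323/325 0; 0 0 1]
M⁻¹ · (1678/325, 1541/1300)ᵀ = (-5, 7/4)ᵀ

p = (-5, 7/4)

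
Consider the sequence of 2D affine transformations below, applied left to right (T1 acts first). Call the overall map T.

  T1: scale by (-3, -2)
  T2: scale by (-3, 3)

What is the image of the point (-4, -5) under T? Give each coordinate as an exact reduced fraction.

T(p) = (-36, 30)

T1 scale by (-3, -2): (-4, -5) → (12, 10)
T2 scale by (-3, 3): (12, 10) → (-36, 30)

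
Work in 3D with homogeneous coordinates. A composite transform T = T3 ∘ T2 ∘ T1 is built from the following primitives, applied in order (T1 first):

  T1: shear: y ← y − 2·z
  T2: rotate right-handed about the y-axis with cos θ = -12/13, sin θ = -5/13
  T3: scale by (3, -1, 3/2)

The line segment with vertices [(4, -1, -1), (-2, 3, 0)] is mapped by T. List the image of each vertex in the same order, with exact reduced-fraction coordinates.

T1 shear: y ← y − 2·z: (4, -1, -1) → (4, 1, -1); (-2, 3, 0) → (-2, 3, 0)
T2 rotate right-handed about the y-axis with cos θ = -12/13, sin θ = -5/13: (4, 1, -1) → (-43/13, 1, 32/13); (-2, 3, 0) → (24/13, 3, -10/13)
T3 scale by (3, -1, 3/2): (-43/13, 1, 32/13) → (-129/13, -1, 48/13); (24/13, 3, -10/13) → (72/13, -3, -15/13)

image vertices: (-129/13, -1, 48/13), (72/13, -3, -15/13)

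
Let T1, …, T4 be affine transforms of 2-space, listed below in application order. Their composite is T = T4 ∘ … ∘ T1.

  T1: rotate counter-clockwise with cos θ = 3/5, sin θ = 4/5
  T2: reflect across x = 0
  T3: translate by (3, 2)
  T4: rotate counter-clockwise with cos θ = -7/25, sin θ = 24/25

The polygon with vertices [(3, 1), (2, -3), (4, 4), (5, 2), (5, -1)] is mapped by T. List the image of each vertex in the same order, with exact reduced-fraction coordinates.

T1 rotate counter-clockwise with cos θ = 3/5, sin θ = 4/5: (3, 1) → (1, 3); (2, -3) → (18/5, -1/5); (4, 4) → (-4/5, 28/5); (5, 2) → (7/5, 26/5); (5, -1) → (19/5, 17/5)
T2 reflect across x = 0: (1, 3) → (-1, 3); (18/5, -1/5) → (-18/5, -1/5); (-4/5, 28/5) → (4/5, 28/5); (7/5, 26/5) → (-7/5, 26/5); (19/5, 17/5) → (-19/5, 17/5)
T3 translate by (3, 2): (-1, 3) → (2, 5); (-18/5, -1/5) → (-3/5, 9/5); (4/5, 28/5) → (19/5, 38/5); (-7/5, 26/5) → (8/5, 36/5); (-19/5, 17/5) → (-4/5, 27/5)
T4 rotate counter-clockwise with cos θ = -7/25, sin θ = 24/25: (2, 5) → (-134/25, 13/25); (-3/5, 9/5) → (-39/25, -27/25); (19/5, 38/5) → (-209/25, 38/25); (8/5, 36/5) → (-184/25, -12/25); (-4/5, 27/5) → (-124/25, -57/25)

image vertices: (-134/25, 13/25), (-39/25, -27/25), (-209/25, 38/25), (-184/25, -12/25), (-124/25, -57/25)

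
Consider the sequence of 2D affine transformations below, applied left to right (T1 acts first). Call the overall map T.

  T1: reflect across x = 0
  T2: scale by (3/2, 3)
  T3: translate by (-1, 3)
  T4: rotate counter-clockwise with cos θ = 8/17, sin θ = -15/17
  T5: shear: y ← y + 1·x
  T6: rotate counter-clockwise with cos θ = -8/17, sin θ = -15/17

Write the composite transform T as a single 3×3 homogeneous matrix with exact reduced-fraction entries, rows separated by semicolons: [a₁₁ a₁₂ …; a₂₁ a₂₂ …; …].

T1 = [-1 0 0; 0 1 0; 0 0 1]
T2·T1 = [-3/2 0 0; 0 3 0; 0 0 1]
T3·…·T1 = [-3/2 0 -1; 0 3 3; 0 0 1]
T4·…·T1 = [-12/17 45/17 37/17; 45/34 24/17 39/17; 0 0 1]
T5·…·T1 = [-12/17 45/17 37/17; 21/34 69/17 76/17; 0 0 1]
T6·…·T1 = [507/578 675/289 844/289; 96/289 -1227/289 -1163/289; 0 0 1]

T = [507/578 675/289 844/289; 96/289 -1227/289 -1163/289; 0 0 1]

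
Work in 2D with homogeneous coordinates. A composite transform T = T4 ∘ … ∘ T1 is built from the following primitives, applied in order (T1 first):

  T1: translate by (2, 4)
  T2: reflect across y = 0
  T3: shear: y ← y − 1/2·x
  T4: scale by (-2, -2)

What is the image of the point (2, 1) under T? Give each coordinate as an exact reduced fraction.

T1 translate by (2, 4): (2, 1) → (4, 5)
T2 reflect across y = 0: (4, 5) → (4, -5)
T3 shear: y ← y − 1/2·x: (4, -5) → (4, -7)
T4 scale by (-2, -2): (4, -7) → (-8, 14)

T(p) = (-8, 14)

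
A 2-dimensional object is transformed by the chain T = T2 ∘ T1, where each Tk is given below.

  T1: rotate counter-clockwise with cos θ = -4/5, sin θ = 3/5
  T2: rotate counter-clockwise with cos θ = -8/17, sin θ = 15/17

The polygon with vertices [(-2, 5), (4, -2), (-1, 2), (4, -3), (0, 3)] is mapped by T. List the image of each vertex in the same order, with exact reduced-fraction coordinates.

T1 rotate counter-clockwise with cos θ = -4/5, sin θ = 3/5: (-2, 5) → (-7/5, -26/5); (4, -2) → (-2, 4); (-1, 2) → (-2/5, -11/5); (4, -3) → (-7/5, 24/5); (0, 3) → (-9/5, -12/5)
T2 rotate counter-clockwise with cos θ = -8/17, sin θ = 15/17: (-7/5, -26/5) → (446/85, 103/85); (-2, 4) → (-44/17, -62/17); (-2/5, -11/5) → (181/85, 58/85); (-7/5, 24/5) → (-304/85, -297/85); (-9/5, -12/5) → (252/85, -39/85)

image vertices: (446/85, 103/85), (-44/17, -62/17), (181/85, 58/85), (-304/85, -297/85), (252/85, -39/85)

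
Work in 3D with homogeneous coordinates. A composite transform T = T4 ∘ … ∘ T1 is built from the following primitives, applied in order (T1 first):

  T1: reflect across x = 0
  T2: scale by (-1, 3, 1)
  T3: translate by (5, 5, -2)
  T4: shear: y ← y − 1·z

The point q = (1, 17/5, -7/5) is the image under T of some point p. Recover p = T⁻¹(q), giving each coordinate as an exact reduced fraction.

T1 = [-1 0 0 0; 0 1 0 0; 0 0 1 0; 0 0 0 1]
T2·T1 = [1 0 0 0; 0 3 0 0; 0 0 1 0; 0 0 0 1]
T3·…·T1 = [1 0 0 5; 0 3 0 5; 0 0 1 -2; 0 0 0 1]
T4·…·T1 = [1 0 0 5; 0 3 -1 7; 0 0 1 -2; 0 0 0 1]
det M = 3; M⁻¹ = [1 0 0 -5; 0 1/3 1/3 -5/3; 0 0 1 2; 0 0 0 1]
M⁻¹ · (1, 17/5, -7/5)ᵀ = (-4, -1, 3/5)ᵀ

p = (-4, -1, 3/5)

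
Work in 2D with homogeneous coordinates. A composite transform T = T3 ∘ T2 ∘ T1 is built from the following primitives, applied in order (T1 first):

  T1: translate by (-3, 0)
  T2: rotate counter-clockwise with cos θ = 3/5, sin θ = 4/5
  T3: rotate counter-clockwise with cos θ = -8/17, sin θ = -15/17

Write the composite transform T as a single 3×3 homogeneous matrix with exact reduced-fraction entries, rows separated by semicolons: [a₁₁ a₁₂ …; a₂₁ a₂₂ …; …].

T = [36/85 77/85 -108/85; -77/85 36/85 231/85; 0 0 1]

T1 = [1 0 -3; 0 1 0; 0 0 1]
T2·T1 = [3/5 -4/5 -9/5; 4/5 3/5 -12/5; 0 0 1]
T3·…·T1 = [36/85 77/85 -108/85; -77/85 36/85 231/85; 0 0 1]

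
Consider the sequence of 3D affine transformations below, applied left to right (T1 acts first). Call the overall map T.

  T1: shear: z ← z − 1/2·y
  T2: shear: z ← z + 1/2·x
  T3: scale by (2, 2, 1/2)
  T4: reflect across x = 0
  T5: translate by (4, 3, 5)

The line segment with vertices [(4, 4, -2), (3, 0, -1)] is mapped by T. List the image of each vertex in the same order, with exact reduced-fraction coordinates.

image vertices: (-4, 11, 4), (-2, 3, 21/4)

T1 shear: z ← z − 1/2·y: (4, 4, -2) → (4, 4, -4); (3, 0, -1) → (3, 0, -1)
T2 shear: z ← z + 1/2·x: (4, 4, -4) → (4, 4, -2); (3, 0, -1) → (3, 0, 1/2)
T3 scale by (2, 2, 1/2): (4, 4, -2) → (8, 8, -1); (3, 0, 1/2) → (6, 0, 1/4)
T4 reflect across x = 0: (8, 8, -1) → (-8, 8, -1); (6, 0, 1/4) → (-6, 0, 1/4)
T5 translate by (4, 3, 5): (-8, 8, -1) → (-4, 11, 4); (-6, 0, 1/4) → (-2, 3, 21/4)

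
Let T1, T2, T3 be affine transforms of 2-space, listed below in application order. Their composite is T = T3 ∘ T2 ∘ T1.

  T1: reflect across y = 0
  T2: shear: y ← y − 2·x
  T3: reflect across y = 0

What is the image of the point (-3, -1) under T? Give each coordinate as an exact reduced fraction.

T(p) = (-3, -7)

T1 reflect across y = 0: (-3, -1) → (-3, 1)
T2 shear: y ← y − 2·x: (-3, 1) → (-3, 7)
T3 reflect across y = 0: (-3, 7) → (-3, -7)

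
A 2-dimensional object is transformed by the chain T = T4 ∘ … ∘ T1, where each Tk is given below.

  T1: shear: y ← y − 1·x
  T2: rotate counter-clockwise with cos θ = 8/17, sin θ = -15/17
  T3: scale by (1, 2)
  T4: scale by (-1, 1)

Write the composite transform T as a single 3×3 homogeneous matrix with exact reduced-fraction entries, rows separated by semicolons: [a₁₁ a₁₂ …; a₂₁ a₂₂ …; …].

T = [7/17 -15/17 0; -46/17 16/17 0; 0 0 1]

T1 = [1 0 0; -1 1 0; 0 0 1]
T2·T1 = [-7/17 15/17 0; -23/17 8/17 0; 0 0 1]
T3·…·T1 = [-7/17 15/17 0; -46/17 16/17 0; 0 0 1]
T4·…·T1 = [7/17 -15/17 0; -46/17 16/17 0; 0 0 1]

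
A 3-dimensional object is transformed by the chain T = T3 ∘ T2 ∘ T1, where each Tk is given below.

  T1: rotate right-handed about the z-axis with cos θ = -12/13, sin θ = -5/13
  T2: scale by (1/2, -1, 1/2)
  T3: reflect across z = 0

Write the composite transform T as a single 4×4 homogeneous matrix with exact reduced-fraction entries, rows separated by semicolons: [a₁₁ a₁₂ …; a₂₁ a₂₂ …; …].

T1 = [-12/13 5/13 0 0; -5/13 -12/13 0 0; 0 0 1 0; 0 0 0 1]
T2·T1 = [-6/13 5/26 0 0; 5/13 12/13 0 0; 0 0 1/2 0; 0 0 0 1]
T3·…·T1 = [-6/13 5/26 0 0; 5/13 12/13 0 0; 0 0 -1/2 0; 0 0 0 1]

T = [-6/13 5/26 0 0; 5/13 12/13 0 0; 0 0 -1/2 0; 0 0 0 1]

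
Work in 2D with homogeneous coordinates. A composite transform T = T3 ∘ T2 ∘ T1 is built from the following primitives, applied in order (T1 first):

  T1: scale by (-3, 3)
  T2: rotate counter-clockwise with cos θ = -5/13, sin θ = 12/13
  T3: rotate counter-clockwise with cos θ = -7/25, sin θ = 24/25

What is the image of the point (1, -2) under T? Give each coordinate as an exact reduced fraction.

T1 scale by (-3, 3): (1, -2) → (-3, -6)
T2 rotate counter-clockwise with cos θ = -5/13, sin θ = 12/13: (-3, -6) → (87/13, -6/13)
T3 rotate counter-clockwise with cos θ = -7/25, sin θ = 24/25: (87/13, -6/13) → (-93/65, 426/65)

T(p) = (-93/65, 426/65)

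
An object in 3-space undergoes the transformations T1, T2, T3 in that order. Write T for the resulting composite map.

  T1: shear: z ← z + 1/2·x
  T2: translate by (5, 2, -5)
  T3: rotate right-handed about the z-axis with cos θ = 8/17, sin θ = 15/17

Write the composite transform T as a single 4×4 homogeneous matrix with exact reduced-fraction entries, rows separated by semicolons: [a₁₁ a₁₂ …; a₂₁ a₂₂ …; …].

T = [8/17 -15/17 0 10/17; 15/17 8/17 0 91/17; 1/2 0 1 -5; 0 0 0 1]

T1 = [1 0 0 0; 0 1 0 0; 1/2 0 1 0; 0 0 0 1]
T2·T1 = [1 0 0 5; 0 1 0 2; 1/2 0 1 -5; 0 0 0 1]
T3·…·T1 = [8/17 -15/17 0 10/17; 15/17 8/17 0 91/17; 1/2 0 1 -5; 0 0 0 1]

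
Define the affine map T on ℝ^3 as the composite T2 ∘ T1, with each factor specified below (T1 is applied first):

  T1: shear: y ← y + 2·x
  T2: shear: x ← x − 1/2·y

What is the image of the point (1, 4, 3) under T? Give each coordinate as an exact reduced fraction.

T(p) = (-2, 6, 3)

T1 shear: y ← y + 2·x: (1, 4, 3) → (1, 6, 3)
T2 shear: x ← x − 1/2·y: (1, 6, 3) → (-2, 6, 3)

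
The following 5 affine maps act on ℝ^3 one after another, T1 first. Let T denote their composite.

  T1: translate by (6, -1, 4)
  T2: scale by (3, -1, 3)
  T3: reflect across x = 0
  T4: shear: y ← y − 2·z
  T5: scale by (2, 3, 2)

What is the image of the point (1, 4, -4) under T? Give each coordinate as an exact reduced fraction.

T1 translate by (6, -1, 4): (1, 4, -4) → (7, 3, 0)
T2 scale by (3, -1, 3): (7, 3, 0) → (21, -3, 0)
T3 reflect across x = 0: (21, -3, 0) → (-21, -3, 0)
T4 shear: y ← y − 2·z: (-21, -3, 0) → (-21, -3, 0)
T5 scale by (2, 3, 2): (-21, -3, 0) → (-42, -9, 0)

T(p) = (-42, -9, 0)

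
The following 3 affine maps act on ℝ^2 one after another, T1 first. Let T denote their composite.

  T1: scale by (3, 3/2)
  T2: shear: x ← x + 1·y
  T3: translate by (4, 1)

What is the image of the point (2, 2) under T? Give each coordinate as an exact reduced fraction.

T1 scale by (3, 3/2): (2, 2) → (6, 3)
T2 shear: x ← x + 1·y: (6, 3) → (9, 3)
T3 translate by (4, 1): (9, 3) → (13, 4)

T(p) = (13, 4)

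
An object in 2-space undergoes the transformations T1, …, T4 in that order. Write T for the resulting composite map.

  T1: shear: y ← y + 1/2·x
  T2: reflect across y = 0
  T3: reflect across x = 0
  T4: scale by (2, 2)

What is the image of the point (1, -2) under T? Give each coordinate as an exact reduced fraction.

T1 shear: y ← y + 1/2·x: (1, -2) → (1, -3/2)
T2 reflect across y = 0: (1, -3/2) → (1, 3/2)
T3 reflect across x = 0: (1, 3/2) → (-1, 3/2)
T4 scale by (2, 2): (-1, 3/2) → (-2, 3)

T(p) = (-2, 3)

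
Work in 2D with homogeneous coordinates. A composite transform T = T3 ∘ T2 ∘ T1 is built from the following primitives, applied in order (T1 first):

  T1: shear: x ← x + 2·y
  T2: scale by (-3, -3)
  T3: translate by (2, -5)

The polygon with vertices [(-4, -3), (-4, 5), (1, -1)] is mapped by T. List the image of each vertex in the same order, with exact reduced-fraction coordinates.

T1 shear: x ← x + 2·y: (-4, -3) → (-10, -3); (-4, 5) → (6, 5); (1, -1) → (-1, -1)
T2 scale by (-3, -3): (-10, -3) → (30, 9); (6, 5) → (-18, -15); (-1, -1) → (3, 3)
T3 translate by (2, -5): (30, 9) → (32, 4); (-18, -15) → (-16, -20); (3, 3) → (5, -2)

image vertices: (32, 4), (-16, -20), (5, -2)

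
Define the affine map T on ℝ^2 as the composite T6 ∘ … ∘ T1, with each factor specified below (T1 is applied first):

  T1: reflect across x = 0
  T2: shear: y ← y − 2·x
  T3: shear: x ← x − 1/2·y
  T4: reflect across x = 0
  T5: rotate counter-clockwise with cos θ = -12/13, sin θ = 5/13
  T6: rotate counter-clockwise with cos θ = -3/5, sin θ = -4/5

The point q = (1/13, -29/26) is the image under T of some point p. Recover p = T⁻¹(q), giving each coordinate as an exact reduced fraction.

T1 = [-1 0 0; 0 1 0; 0 0 1]
T2·T1 = [-1 0 0; 2 1 0; 0 0 1]
T3·…·T1 = [-2 -1/2 0; 2 1 0; 0 0 1]
T4·…·T1 = [2 1/2 0; 2 1 0; 0 0 1]
T5·…·T1 = [-34/13 -11/13 0; -14/13 -19/26 0; 0 0 1]
T6·…·T1 = [46/65 -1/13 0; 178/65 29/26 0; 0 0 1]
det M = 1; M⁻¹ = [29/26 1/13 0; -178/65 46/65 0; 0 0 1]
M⁻¹ · (1/13, -29/26)ᵀ = (0, -1)ᵀ

p = (0, -1)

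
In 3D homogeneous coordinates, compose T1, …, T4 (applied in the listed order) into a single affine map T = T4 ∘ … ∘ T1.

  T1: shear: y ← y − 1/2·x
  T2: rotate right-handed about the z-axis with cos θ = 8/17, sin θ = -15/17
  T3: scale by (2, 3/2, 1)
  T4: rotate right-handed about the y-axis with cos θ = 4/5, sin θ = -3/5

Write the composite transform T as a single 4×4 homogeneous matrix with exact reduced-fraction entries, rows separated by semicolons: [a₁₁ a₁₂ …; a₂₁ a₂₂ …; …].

T1 = [1 0 0 0; -1/2 1 0 0; 0 0 1 0; 0 0 0 1]
T2·T1 = [1/34 15/17 0 0; -19/17 8/17 0 0; 0 0 1 0; 0 0 0 1]
T3·…·T1 = [1/17 30/17 0 0; -57/34 12/17 0 0; 0 0 1 0; 0 0 0 1]
T4·…·T1 = [4/85 24/17 -3/5 0; -57/34 12/17 0 0; 3/85 18/17 4/5 0; 0 0 0 1]

T = [4/85 24/17 -3/5 0; -57/34 12/17 0 0; 3/85 18/17 4/5 0; 0 0 0 1]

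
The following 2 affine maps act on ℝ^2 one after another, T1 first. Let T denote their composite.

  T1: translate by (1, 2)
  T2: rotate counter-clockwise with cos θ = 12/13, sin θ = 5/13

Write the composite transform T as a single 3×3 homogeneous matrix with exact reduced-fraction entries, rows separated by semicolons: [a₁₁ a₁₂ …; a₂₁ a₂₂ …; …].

T1 = [1 0 1; 0 1 2; 0 0 1]
T2·T1 = [12/13 -5/13 2/13; 5/13 12/13 29/13; 0 0 1]

T = [12/13 -5/13 2/13; 5/13 12/13 29/13; 0 0 1]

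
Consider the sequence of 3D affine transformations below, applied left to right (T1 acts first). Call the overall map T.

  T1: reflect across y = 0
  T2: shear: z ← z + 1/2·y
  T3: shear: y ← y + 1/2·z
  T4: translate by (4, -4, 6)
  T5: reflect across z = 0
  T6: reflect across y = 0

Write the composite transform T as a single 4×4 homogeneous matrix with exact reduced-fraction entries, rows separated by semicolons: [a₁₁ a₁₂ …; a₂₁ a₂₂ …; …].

T = [1 0 0 4; 0 5/4 -1/2 4; 0 1/2 -1 -6; 0 0 0 1]

T1 = [1 0 0 0; 0 -1 0 0; 0 0 1 0; 0 0 0 1]
T2·T1 = [1 0 0 0; 0 -1 0 0; 0 -1/2 1 0; 0 0 0 1]
T3·…·T1 = [1 0 0 0; 0 -5/4 1/2 0; 0 -1/2 1 0; 0 0 0 1]
T4·…·T1 = [1 0 0 4; 0 -5/4 1/2 -4; 0 -1/2 1 6; 0 0 0 1]
T5·…·T1 = [1 0 0 4; 0 -5/4 1/2 -4; 0 1/2 -1 -6; 0 0 0 1]
T6·…·T1 = [1 0 0 4; 0 5/4 -1/2 4; 0 1/2 -1 -6; 0 0 0 1]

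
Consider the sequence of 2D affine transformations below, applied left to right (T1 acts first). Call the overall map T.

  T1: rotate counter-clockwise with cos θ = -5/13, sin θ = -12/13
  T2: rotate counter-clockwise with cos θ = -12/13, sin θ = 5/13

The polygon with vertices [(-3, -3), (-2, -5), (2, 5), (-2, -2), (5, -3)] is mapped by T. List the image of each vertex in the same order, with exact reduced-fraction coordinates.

image vertices: (-3/169, -717/169), (355/169, -838/169), (-355/169, 838/169), (-2/169, -478/169), (957/169, 235/169)

T1 rotate counter-clockwise with cos θ = -5/13, sin θ = -12/13: (-3, -3) → (-21/13, 51/13); (-2, -5) → (-50/13, 49/13); (2, 5) → (50/13, -49/13); (-2, -2) → (-14/13, 34/13); (5, -3) → (-61/13, -45/13)
T2 rotate counter-clockwise with cos θ = -12/13, sin θ = 5/13: (-21/13, 51/13) → (-3/169, -717/169); (-50/13, 49/13) → (355/169, -838/169); (50/13, -49/13) → (-355/169, 838/169); (-14/13, 34/13) → (-2/169, -478/169); (-61/13, -45/13) → (957/169, 235/169)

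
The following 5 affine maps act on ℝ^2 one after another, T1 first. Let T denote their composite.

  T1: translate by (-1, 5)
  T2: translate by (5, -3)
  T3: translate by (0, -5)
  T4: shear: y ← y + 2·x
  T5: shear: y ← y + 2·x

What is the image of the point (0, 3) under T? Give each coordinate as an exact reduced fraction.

T1 translate by (-1, 5): (0, 3) → (-1, 8)
T2 translate by (5, -3): (-1, 8) → (4, 5)
T3 translate by (0, -5): (4, 5) → (4, 0)
T4 shear: y ← y + 2·x: (4, 0) → (4, 8)
T5 shear: y ← y + 2·x: (4, 8) → (4, 16)

T(p) = (4, 16)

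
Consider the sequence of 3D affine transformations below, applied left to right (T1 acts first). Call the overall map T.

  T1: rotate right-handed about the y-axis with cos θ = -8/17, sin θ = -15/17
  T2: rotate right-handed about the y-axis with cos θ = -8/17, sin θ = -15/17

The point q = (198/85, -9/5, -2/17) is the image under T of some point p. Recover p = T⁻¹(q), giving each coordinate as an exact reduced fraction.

T1 = [-8/17 0 -15/17 0; 0 1 0 0; 15/17 0 -8/17 0; 0 0 0 1]
T2·T1 = [-161/289 0 240/289 0; 0 1 0 0; -240/289 0 -161/289 0; 0 0 0 1]
det M = 1; M⁻¹ = [-161/289 0 -240/289 0; 0 1 0 0; 240/289 0 -161/289 0; 0 0 0 1]
M⁻¹ · (198/85, -9/5, -2/17)ᵀ = (-6/5, -9/5, 2)ᵀ

p = (-6/5, -9/5, 2)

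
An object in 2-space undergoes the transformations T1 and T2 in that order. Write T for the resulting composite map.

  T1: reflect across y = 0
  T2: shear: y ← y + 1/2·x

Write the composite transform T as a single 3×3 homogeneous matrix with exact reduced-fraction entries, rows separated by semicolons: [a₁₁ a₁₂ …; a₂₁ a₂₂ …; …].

T1 = [1 0 0; 0 -1 0; 0 0 1]
T2·T1 = [1 0 0; 1/2 -1 0; 0 0 1]

T = [1 0 0; 1/2 -1 0; 0 0 1]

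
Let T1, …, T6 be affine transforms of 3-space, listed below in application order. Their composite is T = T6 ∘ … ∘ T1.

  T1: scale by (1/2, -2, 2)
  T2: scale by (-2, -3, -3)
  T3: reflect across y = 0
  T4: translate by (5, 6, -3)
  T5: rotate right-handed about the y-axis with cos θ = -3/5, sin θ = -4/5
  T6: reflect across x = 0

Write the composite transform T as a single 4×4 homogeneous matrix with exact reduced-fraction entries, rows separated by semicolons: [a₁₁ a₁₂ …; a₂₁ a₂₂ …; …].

T = [-3/5 0 -24/5 3/5; 0 -6 0 6; -4/5 0 18/5 29/5; 0 0 0 1]

T1 = [1/2 0 0 0; 0 -2 0 0; 0 0 2 0; 0 0 0 1]
T2·T1 = [-1 0 0 0; 0 6 0 0; 0 0 -6 0; 0 0 0 1]
T3·…·T1 = [-1 0 0 0; 0 -6 0 0; 0 0 -6 0; 0 0 0 1]
T4·…·T1 = [-1 0 0 5; 0 -6 0 6; 0 0 -6 -3; 0 0 0 1]
T5·…·T1 = [3/5 0 24/5 -3/5; 0 -6 0 6; -4/5 0 18/5 29/5; 0 0 0 1]
T6·…·T1 = [-3/5 0 -24/5 3/5; 0 -6 0 6; -4/5 0 18/5 29/5; 0 0 0 1]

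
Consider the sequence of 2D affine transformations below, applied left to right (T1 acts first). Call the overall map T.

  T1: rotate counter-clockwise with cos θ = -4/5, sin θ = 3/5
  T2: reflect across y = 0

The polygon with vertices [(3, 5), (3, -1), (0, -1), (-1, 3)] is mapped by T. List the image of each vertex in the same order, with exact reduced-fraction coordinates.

T1 rotate counter-clockwise with cos θ = -4/5, sin θ = 3/5: (3, 5) → (-27/5, -11/5); (3, -1) → (-9/5, 13/5); (0, -1) → (3/5, 4/5); (-1, 3) → (-1, -3)
T2 reflect across y = 0: (-27/5, -11/5) → (-27/5, 11/5); (-9/5, 13/5) → (-9/5, -13/5); (3/5, 4/5) → (3/5, -4/5); (-1, -3) → (-1, 3)

image vertices: (-27/5, 11/5), (-9/5, -13/5), (3/5, -4/5), (-1, 3)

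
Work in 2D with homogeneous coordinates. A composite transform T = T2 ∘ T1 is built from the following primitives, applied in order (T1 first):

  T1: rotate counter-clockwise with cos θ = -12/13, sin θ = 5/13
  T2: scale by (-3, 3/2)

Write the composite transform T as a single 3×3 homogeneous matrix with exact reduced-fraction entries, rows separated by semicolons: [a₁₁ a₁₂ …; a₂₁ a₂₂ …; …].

T = [36/13 15/13 0; 15/26 -18/13 0; 0 0 1]

T1 = [-12/13 -5/13 0; 5/13 -12/13 0; 0 0 1]
T2·T1 = [36/13 15/13 0; 15/26 -18/13 0; 0 0 1]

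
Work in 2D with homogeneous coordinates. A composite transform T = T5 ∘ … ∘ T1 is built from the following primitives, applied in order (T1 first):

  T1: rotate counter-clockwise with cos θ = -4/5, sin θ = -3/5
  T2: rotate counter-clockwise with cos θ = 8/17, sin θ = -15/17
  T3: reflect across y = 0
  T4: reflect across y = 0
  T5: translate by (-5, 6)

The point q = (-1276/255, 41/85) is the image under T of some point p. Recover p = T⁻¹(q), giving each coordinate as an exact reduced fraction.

T1 = [-4/5 3/5 0; -3/5 -4/5 0; 0 0 1]
T2·T1 = [-77/85 -36/85 0; 36/85 -77/85 0; 0 0 1]
T3·…·T1 = [-77/85 -36/85 0; -36/85 77/85 0; 0 0 1]
T4·…·T1 = [-77/85 -36/85 0; 36/85 -77/85 0; 0 0 1]
T5·…·T1 = [-77/85 -36/85 -5; 36/85 -77/85 6; 0 0 1]
det M = 1; M⁻¹ = [-77/85 36/85 -601/85; -36/85 -77/85 282/85; 0 0 1]
M⁻¹ · (-1276/255, 41/85)ᵀ = (-7/3, 5)ᵀ

p = (-7/3, 5)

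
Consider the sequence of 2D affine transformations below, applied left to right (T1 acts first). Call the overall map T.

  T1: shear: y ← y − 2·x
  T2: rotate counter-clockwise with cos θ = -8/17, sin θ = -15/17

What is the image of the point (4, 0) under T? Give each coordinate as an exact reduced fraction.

T(p) = (-152/17, 4/17)

T1 shear: y ← y − 2·x: (4, 0) → (4, -8)
T2 rotate counter-clockwise with cos θ = -8/17, sin θ = -15/17: (4, -8) → (-152/17, 4/17)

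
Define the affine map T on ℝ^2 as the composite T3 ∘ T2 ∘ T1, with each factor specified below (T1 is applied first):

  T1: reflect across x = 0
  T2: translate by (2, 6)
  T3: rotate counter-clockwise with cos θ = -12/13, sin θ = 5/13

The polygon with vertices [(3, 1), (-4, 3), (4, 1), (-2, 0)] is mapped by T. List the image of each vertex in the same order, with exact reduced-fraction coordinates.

image vertices: (-23/13, -89/13), (-9, -6), (-11/13, -94/13), (-6, -4)

T1 reflect across x = 0: (3, 1) → (-3, 1); (-4, 3) → (4, 3); (4, 1) → (-4, 1); (-2, 0) → (2, 0)
T2 translate by (2, 6): (-3, 1) → (-1, 7); (4, 3) → (6, 9); (-4, 1) → (-2, 7); (2, 0) → (4, 6)
T3 rotate counter-clockwise with cos θ = -12/13, sin θ = 5/13: (-1, 7) → (-23/13, -89/13); (6, 9) → (-9, -6); (-2, 7) → (-11/13, -94/13); (4, 6) → (-6, -4)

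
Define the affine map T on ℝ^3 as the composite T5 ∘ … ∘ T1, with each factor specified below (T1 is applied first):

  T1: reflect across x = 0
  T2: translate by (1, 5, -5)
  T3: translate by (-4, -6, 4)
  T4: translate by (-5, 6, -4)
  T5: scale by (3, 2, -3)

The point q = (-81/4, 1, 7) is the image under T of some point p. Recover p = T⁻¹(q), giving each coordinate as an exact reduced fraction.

T1 = [-1 0 0 0; 0 1 0 0; 0 0 1 0; 0 0 0 1]
T2·T1 = [-1 0 0 1; 0 1 0 5; 0 0 1 -5; 0 0 0 1]
T3·…·T1 = [-1 0 0 -3; 0 1 0 -1; 0 0 1 -1; 0 0 0 1]
T4·…·T1 = [-1 0 0 -8; 0 1 0 5; 0 0 1 -5; 0 0 0 1]
T5·…·T1 = [-3 0 0 -24; 0 2 0 10; 0 0 -3 15; 0 0 0 1]
det M = 18; M⁻¹ = [-1/3 0 0 -8; 0 1/2 0 -5; 0 0 -1/3 5; 0 0 0 1]
M⁻¹ · (-81/4, 1, 7)ᵀ = (-5/4, -9/2, 8/3)ᵀ

p = (-5/4, -9/2, 8/3)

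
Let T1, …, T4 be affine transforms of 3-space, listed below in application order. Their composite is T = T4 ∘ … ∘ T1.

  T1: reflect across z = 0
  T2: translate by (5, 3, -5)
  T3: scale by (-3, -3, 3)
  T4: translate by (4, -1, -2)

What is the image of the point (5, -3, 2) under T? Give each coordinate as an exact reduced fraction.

T(p) = (-26, -1, -23)

T1 reflect across z = 0: (5, -3, 2) → (5, -3, -2)
T2 translate by (5, 3, -5): (5, -3, -2) → (10, 0, -7)
T3 scale by (-3, -3, 3): (10, 0, -7) → (-30, 0, -21)
T4 translate by (4, -1, -2): (-30, 0, -21) → (-26, -1, -23)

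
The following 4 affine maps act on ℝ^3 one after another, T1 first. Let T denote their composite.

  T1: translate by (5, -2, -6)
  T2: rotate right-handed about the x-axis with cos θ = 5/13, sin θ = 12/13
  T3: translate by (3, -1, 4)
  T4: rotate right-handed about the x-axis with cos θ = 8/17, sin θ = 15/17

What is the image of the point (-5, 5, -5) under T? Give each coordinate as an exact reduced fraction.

T1 translate by (5, -2, -6): (-5, 5, -5) → (0, 3, -11)
T2 rotate right-handed about the x-axis with cos θ = 5/13, sin θ = 12/13: (0, 3, -11) → (0, 147/13, -19/13)
T3 translate by (3, -1, 4): (0, 147/13, -19/13) → (3, 134/13, 33/13)
T4 rotate right-handed about the x-axis with cos θ = 8/17, sin θ = 15/17: (3, 134/13, 33/13) → (3, 577/221, 2274/221)

T(p) = (3, 577/221, 2274/221)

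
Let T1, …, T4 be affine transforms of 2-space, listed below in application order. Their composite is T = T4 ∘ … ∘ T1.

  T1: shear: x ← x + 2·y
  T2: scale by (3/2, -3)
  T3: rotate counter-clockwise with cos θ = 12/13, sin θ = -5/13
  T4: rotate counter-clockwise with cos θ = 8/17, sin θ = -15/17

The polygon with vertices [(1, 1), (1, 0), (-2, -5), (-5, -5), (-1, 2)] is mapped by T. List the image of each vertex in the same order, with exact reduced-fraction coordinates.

T1 shear: x ← x + 2·y: (1, 1) → (3, 1); (1, 0) → (1, 0); (-2, -5) → (-12, -5); (-5, -5) → (-15, -5); (-1, 2) → (3, 2)
T2 scale by (3/2, -3): (3, 1) → (9/2, -3); (1, 0) → (3/2, 0); (-12, -5) → (-18, 15); (-15, -5) → (-45/2, 15); (3, 2) → (9/2, -6)
T3 rotate counter-clockwise with cos θ = 12/13, sin θ = -5/13: (9/2, -3) → (3, -9/2); (3/2, 0) → (18/13, -15/26); (-18, 15) → (-141/13, 270/13); (-45/2, 15) → (-15, 45/2); (9/2, -6) → (24/13, -189/26)
T4 rotate counter-clockwise with cos θ = 8/17, sin θ = -15/17: (3, -9/2) → (-87/34, -81/17); (18/13, -15/26) → (63/442, -330/221); (-141/13, 270/13) → (2922/221, 4275/221); (-15, 45/2) → (435/34, 405/17); (24/13, -189/26) → (-2451/442, -1116/221)

image vertices: (-87/34, -81/17), (63/442, -330/221), (2922/221, 4275/221), (435/34, 405/17), (-2451/442, -1116/221)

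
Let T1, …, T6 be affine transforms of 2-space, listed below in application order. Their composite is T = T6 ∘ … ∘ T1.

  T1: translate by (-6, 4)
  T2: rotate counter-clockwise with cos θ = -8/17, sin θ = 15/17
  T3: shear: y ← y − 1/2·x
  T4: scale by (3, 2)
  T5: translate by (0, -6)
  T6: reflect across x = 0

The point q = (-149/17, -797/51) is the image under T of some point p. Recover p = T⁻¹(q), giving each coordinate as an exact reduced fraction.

p = (5/3, -5)

T1 = [1 0 -6; 0 1 4; 0 0 1]
T2·T1 = [-8/17 -15/17 -12/17; 15/17 -8/17 -122/17; 0 0 1]
T3·…·T1 = [-8/17 -15/17 -12/17; 19/17 -1/34 -116/17; 0 0 1]
T4·…·T1 = [-24/17 -45/17 -36/17; 38/17 -1/17 -232/17; 0 0 1]
T5·…·T1 = [-24/17 -45/17 -36/17; 38/17 -1/17 -334/17; 0 0 1]
T6·…·T1 = [24/17 45/17 36/17; 38/17 -1/17 -334/17; 0 0 1]
det M = -6; M⁻¹ = [1/102 15/34 147/17; 19/51 -4/17 -92/17; 0 0 1]
M⁻¹ · (-149/17, -797/51)ᵀ = (5/3, -5)ᵀ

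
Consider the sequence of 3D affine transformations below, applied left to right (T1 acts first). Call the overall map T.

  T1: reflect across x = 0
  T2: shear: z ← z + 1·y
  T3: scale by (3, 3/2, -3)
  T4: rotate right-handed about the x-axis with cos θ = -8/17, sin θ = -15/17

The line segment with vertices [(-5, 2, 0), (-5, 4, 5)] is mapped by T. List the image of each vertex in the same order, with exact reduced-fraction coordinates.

image vertices: (15, -114/17, 3/17), (15, -453/17, 126/17)

T1 reflect across x = 0: (-5, 2, 0) → (5, 2, 0); (-5, 4, 5) → (5, 4, 5)
T2 shear: z ← z + 1·y: (5, 2, 0) → (5, 2, 2); (5, 4, 5) → (5, 4, 9)
T3 scale by (3, 3/2, -3): (5, 2, 2) → (15, 3, -6); (5, 4, 9) → (15, 6, -27)
T4 rotate right-handed about the x-axis with cos θ = -8/17, sin θ = -15/17: (15, 3, -6) → (15, -114/17, 3/17); (15, 6, -27) → (15, -453/17, 126/17)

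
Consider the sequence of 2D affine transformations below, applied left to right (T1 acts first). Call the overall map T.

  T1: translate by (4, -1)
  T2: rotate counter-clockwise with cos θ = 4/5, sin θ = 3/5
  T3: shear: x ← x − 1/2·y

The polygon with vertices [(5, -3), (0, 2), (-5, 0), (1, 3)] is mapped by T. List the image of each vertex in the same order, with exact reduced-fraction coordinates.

T1 translate by (4, -1): (5, -3) → (9, -4); (0, 2) → (4, 1); (-5, 0) → (-1, -1); (1, 3) → (5, 2)
T2 rotate counter-clockwise with cos θ = 4/5, sin θ = 3/5: (9, -4) → (48/5, 11/5); (4, 1) → (13/5, 16/5); (-1, -1) → (-1/5, -7/5); (5, 2) → (14/5, 23/5)
T3 shear: x ← x − 1/2·y: (48/5, 11/5) → (17/2, 11/5); (13/5, 16/5) → (1, 16/5); (-1/5, -7/5) → (1/2, -7/5); (14/5, 23/5) → (1/2, 23/5)

image vertices: (17/2, 11/5), (1, 16/5), (1/2, -7/5), (1/2, 23/5)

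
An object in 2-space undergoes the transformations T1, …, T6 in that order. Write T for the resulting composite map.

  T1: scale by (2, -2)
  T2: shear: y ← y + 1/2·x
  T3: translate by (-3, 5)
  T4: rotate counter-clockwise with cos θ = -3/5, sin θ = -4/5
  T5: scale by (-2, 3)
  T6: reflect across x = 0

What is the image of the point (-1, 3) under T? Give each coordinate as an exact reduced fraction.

T1 scale by (2, -2): (-1, 3) → (-2, -6)
T2 shear: y ← y + 1/2·x: (-2, -6) → (-2, -7)
T3 translate by (-3, 5): (-2, -7) → (-5, -2)
T4 rotate counter-clockwise with cos θ = -3/5, sin θ = -4/5: (-5, -2) → (7/5, 26/5)
T5 scale by (-2, 3): (7/5, 26/5) → (-14/5, 78/5)
T6 reflect across x = 0: (-14/5, 78/5) → (14/5, 78/5)

T(p) = (14/5, 78/5)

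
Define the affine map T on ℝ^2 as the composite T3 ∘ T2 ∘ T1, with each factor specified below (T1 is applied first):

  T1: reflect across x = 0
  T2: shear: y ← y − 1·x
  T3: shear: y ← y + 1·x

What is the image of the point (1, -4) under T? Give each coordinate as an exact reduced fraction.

T(p) = (-1, -4)

T1 reflect across x = 0: (1, -4) → (-1, -4)
T2 shear: y ← y − 1·x: (-1, -4) → (-1, -3)
T3 shear: y ← y + 1·x: (-1, -3) → (-1, -4)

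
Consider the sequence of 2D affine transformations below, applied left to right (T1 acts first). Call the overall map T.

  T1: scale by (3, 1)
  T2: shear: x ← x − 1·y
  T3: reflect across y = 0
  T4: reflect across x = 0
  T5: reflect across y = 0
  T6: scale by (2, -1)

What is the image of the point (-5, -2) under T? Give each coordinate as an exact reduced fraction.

T(p) = (26, 2)

T1 scale by (3, 1): (-5, -2) → (-15, -2)
T2 shear: x ← x − 1·y: (-15, -2) → (-13, -2)
T3 reflect across y = 0: (-13, -2) → (-13, 2)
T4 reflect across x = 0: (-13, 2) → (13, 2)
T5 reflect across y = 0: (13, 2) → (13, -2)
T6 scale by (2, -1): (13, -2) → (26, 2)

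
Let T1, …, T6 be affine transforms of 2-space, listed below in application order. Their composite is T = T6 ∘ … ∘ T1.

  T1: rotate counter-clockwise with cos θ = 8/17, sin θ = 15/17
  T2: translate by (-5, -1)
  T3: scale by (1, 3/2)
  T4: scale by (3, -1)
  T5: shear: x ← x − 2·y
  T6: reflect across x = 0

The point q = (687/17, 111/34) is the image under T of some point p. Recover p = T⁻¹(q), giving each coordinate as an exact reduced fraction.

T1 = [8/17 -15/17 0; 15/17 8/17 0; 0 0 1]
T2·T1 = [8/17 -15/17 -5; 15/17 8/17 -1; 0 0 1]
T3·…·T1 = [8/17 -15/17 -5; 45/34 12/17 -3/2; 0 0 1]
T4·…·T1 = [24/17 -45/17 -15; -45/34 -12/17 3/2; 0 0 1]
T5·…·T1 = [69/17 -21/17 -18; -45/34 -12/17 3/2; 0 0 1]
T6·…·T1 = [-69/17 21/17 18; -45/34 -12/17 3/2; 0 0 1]
det M = 9/2; M⁻¹ = [-8/51 -14/51 55/17; 5/17 -46/51 -67/17; 0 0 1]
M⁻¹ · (687/17, 111/34)ᵀ = (-4, 5)ᵀ

p = (-4, 5)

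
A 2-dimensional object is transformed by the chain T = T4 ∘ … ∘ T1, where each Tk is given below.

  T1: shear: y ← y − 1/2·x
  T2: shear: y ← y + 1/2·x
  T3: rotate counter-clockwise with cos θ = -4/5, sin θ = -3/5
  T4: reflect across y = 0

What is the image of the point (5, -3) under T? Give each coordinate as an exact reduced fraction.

T(p) = (-29/5, 3/5)

T1 shear: y ← y − 1/2·x: (5, -3) → (5, -11/2)
T2 shear: y ← y + 1/2·x: (5, -11/2) → (5, -3)
T3 rotate counter-clockwise with cos θ = -4/5, sin θ = -3/5: (5, -3) → (-29/5, -3/5)
T4 reflect across y = 0: (-29/5, -3/5) → (-29/5, 3/5)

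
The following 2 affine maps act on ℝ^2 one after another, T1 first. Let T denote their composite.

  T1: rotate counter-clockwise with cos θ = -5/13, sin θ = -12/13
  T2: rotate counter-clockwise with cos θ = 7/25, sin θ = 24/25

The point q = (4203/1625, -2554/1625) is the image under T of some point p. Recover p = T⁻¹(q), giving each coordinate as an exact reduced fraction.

p = (3, 2/5)

T1 = [-5/13 12/13 0; -12/13 -5/13 0; 0 0 1]
T2·T1 = [253/325 204/325 0; -204/325 253/325 0; 0 0 1]
det M = 1; M⁻¹ = [253/325 -204/325 0; 204/325 253/325 0; 0 0 1]
M⁻¹ · (4203/1625, -2554/1625)ᵀ = (3, 2/5)ᵀ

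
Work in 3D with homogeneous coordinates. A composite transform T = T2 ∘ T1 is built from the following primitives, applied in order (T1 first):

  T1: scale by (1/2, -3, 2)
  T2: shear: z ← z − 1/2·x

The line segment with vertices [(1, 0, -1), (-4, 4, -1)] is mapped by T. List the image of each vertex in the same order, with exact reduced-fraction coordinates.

image vertices: (1/2, 0, -9/4), (-2, -12, -1)

T1 scale by (1/2, -3, 2): (1, 0, -1) → (1/2, 0, -2); (-4, 4, -1) → (-2, -12, -2)
T2 shear: z ← z − 1/2·x: (1/2, 0, -2) → (1/2, 0, -9/4); (-2, -12, -2) → (-2, -12, -1)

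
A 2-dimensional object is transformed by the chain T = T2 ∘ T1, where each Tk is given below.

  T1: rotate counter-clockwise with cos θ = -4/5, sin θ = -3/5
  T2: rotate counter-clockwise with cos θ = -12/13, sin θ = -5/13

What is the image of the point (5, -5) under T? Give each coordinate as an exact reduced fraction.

T1 rotate counter-clockwise with cos θ = -4/5, sin θ = -3/5: (5, -5) → (-7, 1)
T2 rotate counter-clockwise with cos θ = -12/13, sin θ = -5/13: (-7, 1) → (89/13, 23/13)

T(p) = (89/13, 23/13)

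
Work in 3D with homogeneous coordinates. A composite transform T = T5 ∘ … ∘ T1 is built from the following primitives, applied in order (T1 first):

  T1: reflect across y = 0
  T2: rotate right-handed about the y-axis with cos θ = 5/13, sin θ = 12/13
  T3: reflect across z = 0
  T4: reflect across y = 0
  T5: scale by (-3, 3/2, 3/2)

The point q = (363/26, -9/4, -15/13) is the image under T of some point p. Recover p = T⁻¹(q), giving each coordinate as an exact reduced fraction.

p = (-5/2, -3/2, -4)

T1 = [1 0 0 0; 0 -1 0 0; 0 0 1 0; 0 0 0 1]
T2·T1 = [5/13 0 12/13 0; 0 -1 0 0; -12/13 0 5/13 0; 0 0 0 1]
T3·…·T1 = [5/13 0 12/13 0; 0 -1 0 0; 12/13 0 -5/13 0; 0 0 0 1]
T4·…·T1 = [5/13 0 12/13 0; 0 1 0 0; 12/13 0 -5/13 0; 0 0 0 1]
T5·…·T1 = [-15/13 0 -36/13 0; 0 3/2 0 0; 18/13 0 -15/26 0; 0 0 0 1]
det M = 27/4; M⁻¹ = [-5/39 0 8/13 0; 0 2/3 0 0; -4/13 0 -10/39 0; 0 0 0 1]
M⁻¹ · (363/26, -9/4, -15/13)ᵀ = (-5/2, -3/2, -4)ᵀ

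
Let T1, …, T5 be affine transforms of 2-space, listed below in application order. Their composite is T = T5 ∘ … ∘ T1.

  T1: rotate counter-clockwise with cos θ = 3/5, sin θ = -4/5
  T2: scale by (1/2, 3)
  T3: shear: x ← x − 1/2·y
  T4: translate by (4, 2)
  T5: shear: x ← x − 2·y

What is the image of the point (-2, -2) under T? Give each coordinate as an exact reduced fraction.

T1 rotate counter-clockwise with cos θ = 3/5, sin θ = -4/5: (-2, -2) → (-14/5, 2/5)
T2 scale by (1/2, 3): (-14/5, 2/5) → (-7/5, 6/5)
T3 shear: x ← x − 1/2·y: (-7/5, 6/5) → (-2, 6/5)
T4 translate by (4, 2): (-2, 6/5) → (2, 16/5)
T5 shear: x ← x − 2·y: (2, 16/5) → (-22/5, 16/5)

T(p) = (-22/5, 16/5)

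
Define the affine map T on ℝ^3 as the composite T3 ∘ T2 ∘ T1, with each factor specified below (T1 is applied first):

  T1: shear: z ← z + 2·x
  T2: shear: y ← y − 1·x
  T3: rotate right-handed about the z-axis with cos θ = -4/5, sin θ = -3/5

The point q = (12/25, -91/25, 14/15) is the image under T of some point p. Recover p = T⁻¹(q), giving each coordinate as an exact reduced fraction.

T1 = [1 0 0 0; 0 1 0 0; 2 0 1 0; 0 0 0 1]
T2·T1 = [1 0 0 0; -1 1 0 0; 2 0 1 0; 0 0 0 1]
T3·…·T1 = [-7/5 3/5 0 0; 1/5 -4/5 0 0; 2 0 1 0; 0 0 0 1]
det M = 1; M⁻¹ = [-4/5 -3/5 0 0; -1/5 -7/5 0 0; 8/5 6/5 1 0; 0 0 0 1]
M⁻¹ · (12/25, -91/25, 14/15)ᵀ = (9/5, 5, -8/3)ᵀ

p = (9/5, 5, -8/3)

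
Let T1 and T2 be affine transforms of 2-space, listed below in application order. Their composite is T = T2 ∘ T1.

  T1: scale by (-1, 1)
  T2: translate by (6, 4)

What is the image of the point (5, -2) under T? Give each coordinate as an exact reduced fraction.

T(p) = (1, 2)

T1 scale by (-1, 1): (5, -2) → (-5, -2)
T2 translate by (6, 4): (-5, -2) → (1, 2)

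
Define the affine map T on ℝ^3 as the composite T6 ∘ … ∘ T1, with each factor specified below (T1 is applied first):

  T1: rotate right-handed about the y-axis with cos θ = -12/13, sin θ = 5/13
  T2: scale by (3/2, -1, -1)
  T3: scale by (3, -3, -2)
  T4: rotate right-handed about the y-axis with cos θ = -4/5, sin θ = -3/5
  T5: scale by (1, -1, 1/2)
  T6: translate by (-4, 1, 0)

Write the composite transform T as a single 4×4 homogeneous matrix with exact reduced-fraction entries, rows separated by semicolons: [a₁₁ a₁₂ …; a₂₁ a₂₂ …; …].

T = [246/65 0 -18/65 -4; 0 -3 0 1; -61/65 0 327/260 0; 0 0 0 1]

T1 = [-12/13 0 5/13 0; 0 1 0 0; -5/13 0 -12/13 0; 0 0 0 1]
T2·T1 = [-18/13 0 15/26 0; 0 -1 0 0; 5/13 0 12/13 0; 0 0 0 1]
T3·…·T1 = [-54/13 0 45/26 0; 0 3 0 0; -10/13 0 -24/13 0; 0 0 0 1]
T4·…·T1 = [246/65 0 -18/65 0; 0 3 0 0; -122/65 0 327/130 0; 0 0 0 1]
T5·…·T1 = [246/65 0 -18/65 0; 0 -3 0 0; -61/65 0 327/260 0; 0 0 0 1]
T6·…·T1 = [246/65 0 -18/65 -4; 0 -3 0 1; -61/65 0 327/260 0; 0 0 0 1]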